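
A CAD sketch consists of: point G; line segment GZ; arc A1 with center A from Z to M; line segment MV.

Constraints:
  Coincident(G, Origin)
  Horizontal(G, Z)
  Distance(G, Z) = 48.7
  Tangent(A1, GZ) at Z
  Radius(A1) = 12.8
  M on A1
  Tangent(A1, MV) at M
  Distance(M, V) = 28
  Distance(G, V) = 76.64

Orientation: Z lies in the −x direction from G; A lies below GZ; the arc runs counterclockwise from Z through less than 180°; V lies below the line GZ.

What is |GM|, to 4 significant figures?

62.12

G is at the origin; GZ is horizontal with |GZ| = 48.7 and Z on the −x side, so Z = (-48.70, 0.000). A1 meets GZ tangentially, so AZ is at right angles to GZ, so A = Z + (0, -12.8) = (-48.70, -12.80). Since AM ⟂ MV (tangency), |AV| = √(12.8² + 28.0²) = 30.79 regardless of where M sits on A1. So V lies on both circle(G, 76.64) and circle(A, 30.79); the below-GZ intersection is V = (-66.67, -37.80). M is the foot of the tangent from V: M = (-61.26, -10.33).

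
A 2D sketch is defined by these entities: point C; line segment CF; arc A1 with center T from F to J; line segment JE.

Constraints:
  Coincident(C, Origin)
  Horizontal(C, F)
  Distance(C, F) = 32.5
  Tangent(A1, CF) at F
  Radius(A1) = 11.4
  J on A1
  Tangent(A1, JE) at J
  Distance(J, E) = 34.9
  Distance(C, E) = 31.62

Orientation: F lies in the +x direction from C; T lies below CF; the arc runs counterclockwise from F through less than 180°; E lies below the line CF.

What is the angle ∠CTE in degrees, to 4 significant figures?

52.65°

Checks: |TJ| = 11.40 ✓; ∠(TJ, JE) = 90.00° ✓; |JE| = 34.90 ✓; |CE| = 31.62 ✓.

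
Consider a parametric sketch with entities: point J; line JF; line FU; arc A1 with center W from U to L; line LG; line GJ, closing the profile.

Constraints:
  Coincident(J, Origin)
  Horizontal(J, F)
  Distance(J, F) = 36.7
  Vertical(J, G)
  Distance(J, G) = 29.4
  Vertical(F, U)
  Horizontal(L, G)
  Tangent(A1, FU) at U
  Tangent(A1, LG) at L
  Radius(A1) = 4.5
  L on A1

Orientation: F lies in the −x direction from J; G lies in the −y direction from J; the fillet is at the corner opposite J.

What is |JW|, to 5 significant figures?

40.704

J is at the origin; J and F share the same y with |JF| = 36.7 and F on the −x side, so F = (-36.700, 0.0000). J and G share the same x with |JG| = 29.4 and G on the −y side, so G = (0.0000, -29.400). The virtual corner opposite J is at (-36.700, -29.400). The tangent condition forces WU to be normal to FU and A1 meets LG tangentially, so WL is at right angles to LG, with radius 4.5, so the center W sits 4.5 in from both sides at W = (-32.200, -24.900). Then |JW| = |W − J| = 40.704.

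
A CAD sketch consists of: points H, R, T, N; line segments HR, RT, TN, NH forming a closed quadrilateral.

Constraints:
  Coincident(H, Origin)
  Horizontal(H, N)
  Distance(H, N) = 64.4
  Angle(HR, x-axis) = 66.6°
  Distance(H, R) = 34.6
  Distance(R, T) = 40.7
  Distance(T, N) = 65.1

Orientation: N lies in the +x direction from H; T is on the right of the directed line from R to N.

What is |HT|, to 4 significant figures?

6.428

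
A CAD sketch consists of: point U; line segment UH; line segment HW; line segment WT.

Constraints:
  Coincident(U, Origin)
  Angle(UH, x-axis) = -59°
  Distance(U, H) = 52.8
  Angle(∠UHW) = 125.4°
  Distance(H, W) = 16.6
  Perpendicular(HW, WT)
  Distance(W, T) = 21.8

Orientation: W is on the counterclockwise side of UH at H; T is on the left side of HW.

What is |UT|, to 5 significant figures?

51.746

∠UHW = 125.4°, so HW runs at -59.0° + (180° − 125.4°) = -4.4000° from the x-axis; with |HW| = 16.6, W = H + 16.6·(cos -4.4000°, sin -4.4000°) = (43.745, -46.532). HW ⟂ WT; with |WT| = 21.8 on the left of HW, T = W + 21.8·(0.076719, 0.99705) = (45.418, -24.796). Then |UT| = |T − U| = 51.746.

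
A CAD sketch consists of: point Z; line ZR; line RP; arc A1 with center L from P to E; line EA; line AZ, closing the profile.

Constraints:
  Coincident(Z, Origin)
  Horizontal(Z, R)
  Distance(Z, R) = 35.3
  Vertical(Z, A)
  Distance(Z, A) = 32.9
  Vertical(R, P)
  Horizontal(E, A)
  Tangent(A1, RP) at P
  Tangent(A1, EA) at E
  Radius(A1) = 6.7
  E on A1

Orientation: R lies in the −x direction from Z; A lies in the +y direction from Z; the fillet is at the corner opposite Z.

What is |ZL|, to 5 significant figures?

38.787

Z is at the origin; Z and R share the same y with |ZR| = 35.3 and R on the −x side, so R = (-35.300, 0.0000). ZA is vertical with |ZA| = 32.9 and A on the +y side, so A = (0.0000, 32.900). The virtual corner opposite Z is at (-35.300, 32.900). Tangency of A1 to RP means the radius LP is perpendicular to RP and tangency of A1 to EA means the radius LE is perpendicular to EA, with radius 6.7, so the center L sits 6.7 in from both sides at L = (-28.600, 26.200). Then |ZL| = |L − Z| = 38.787.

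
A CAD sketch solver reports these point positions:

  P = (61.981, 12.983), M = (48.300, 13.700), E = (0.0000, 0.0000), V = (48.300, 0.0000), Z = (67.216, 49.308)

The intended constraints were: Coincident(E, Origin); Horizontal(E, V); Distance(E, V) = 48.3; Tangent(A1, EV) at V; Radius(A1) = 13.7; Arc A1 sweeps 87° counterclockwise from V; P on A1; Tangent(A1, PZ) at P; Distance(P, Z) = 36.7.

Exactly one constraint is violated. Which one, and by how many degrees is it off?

Tangent(A1, PZ) at P — off by 5.20°.

E = (0.00, 0.00) ✓; E.y = 0.00, V.y = 0.00 ✓; |EV| = 48.30 ✓; ∠(MV, VE) = 90.00° ✓; |MV| = 13.70 ✓; bearing(M→P) − bearing(M→V) = 87.00° ✓; |MP| = 13.70 ✓; ∠(MP, PZ) = 95.20° ✗; |PZ| = 36.70 ✓.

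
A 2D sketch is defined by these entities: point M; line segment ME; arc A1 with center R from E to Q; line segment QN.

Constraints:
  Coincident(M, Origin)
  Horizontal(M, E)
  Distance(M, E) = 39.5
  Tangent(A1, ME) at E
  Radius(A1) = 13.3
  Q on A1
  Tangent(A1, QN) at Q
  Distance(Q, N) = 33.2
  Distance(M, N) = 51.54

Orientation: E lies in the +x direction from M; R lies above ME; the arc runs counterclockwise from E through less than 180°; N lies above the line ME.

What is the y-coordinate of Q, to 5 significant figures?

23.086

M is at the origin; M and E share the same y with |ME| = 39.5 and E on the +x side, so E = (39.500, 0.0000). A1 meets ME tangentially, so RE is at right angles to ME, so R = E + (0, 13.3) = (39.500, 13.300). Since RQ ⟂ QN (tangency), |RN| = √(13.3² + 33.2²) = 35.765 regardless of where Q sits on A1. So N lies on both circle(M, 51.54) and circle(R, 35.765); the above-ME intersection is N = (24.079, 45.569). Q is the foot of the tangent from N: Q = (48.507, 23.086).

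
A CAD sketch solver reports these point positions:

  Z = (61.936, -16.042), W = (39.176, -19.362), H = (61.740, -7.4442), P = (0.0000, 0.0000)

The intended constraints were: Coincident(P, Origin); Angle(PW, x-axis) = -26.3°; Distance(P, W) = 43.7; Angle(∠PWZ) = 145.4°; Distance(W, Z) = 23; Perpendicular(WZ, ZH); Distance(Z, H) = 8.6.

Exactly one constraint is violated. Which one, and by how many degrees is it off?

Perpendicular(WZ, ZH) — off by 6.99°.

P = (0.00, 0.00) ✓; PW at -26.30° ✓; |PW| = 43.70 ✓; ∠PWZ = 145.4° ✓; |WZ| = 23.00 ✓; ∠(WZ, ZH) = 83.01° ✗; |ZH| = 8.600 ✓.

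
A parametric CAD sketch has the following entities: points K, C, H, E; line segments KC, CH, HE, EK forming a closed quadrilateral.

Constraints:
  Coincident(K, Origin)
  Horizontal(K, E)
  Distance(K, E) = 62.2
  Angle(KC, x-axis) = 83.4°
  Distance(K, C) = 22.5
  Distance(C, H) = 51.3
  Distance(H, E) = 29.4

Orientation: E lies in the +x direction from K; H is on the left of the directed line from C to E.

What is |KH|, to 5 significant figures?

60.487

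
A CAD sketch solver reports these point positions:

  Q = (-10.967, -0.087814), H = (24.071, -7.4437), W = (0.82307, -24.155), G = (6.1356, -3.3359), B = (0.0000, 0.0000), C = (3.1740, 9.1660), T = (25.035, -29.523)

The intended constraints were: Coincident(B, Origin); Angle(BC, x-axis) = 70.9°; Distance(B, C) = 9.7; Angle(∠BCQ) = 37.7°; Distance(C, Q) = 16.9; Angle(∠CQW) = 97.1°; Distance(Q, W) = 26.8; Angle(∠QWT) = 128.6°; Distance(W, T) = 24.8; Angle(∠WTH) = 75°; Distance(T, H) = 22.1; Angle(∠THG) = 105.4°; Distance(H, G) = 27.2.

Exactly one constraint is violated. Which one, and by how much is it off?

Distance(H, G) = 27.2 — off by 8.80.

B = (0.00, 0.00) ✓; BC at 70.90° ✓; |BC| = 9.700 ✓; ∠BCQ = 37.70° ✓; |CQ| = 16.90 ✓; ∠CQW = 97.10° ✓; |QW| = 26.80 ✓; ∠QWT = 128.6° ✓; |WT| = 24.80 ✓; ∠WTH = 75.00° ✓; |TH| = 22.10 ✓; ∠THG = 105.4° ✓; |HG| = 18.40 ✗.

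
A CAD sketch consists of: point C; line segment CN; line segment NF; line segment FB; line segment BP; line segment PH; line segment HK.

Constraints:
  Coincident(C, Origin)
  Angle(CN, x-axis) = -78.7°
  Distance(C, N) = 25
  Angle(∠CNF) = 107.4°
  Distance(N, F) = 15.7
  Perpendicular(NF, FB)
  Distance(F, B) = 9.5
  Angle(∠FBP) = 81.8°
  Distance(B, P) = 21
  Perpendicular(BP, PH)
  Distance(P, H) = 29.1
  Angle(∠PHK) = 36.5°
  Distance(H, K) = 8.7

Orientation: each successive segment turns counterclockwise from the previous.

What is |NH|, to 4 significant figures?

22.32

C is at the origin; CN runs at -78.7° with length 25.0, so N = (4.899, -24.52). ∠CNF = 107.4° gives NF at -6.100° from the x-axis; with |NF| = 15.7, F = (20.51, -26.18). NF is perpendicular to FB, so FB runs at 83.90°; with |FB| = 9.5, B = (21.52, -16.74). ∠FBP = 81.8° gives BP at -177.9° from the x-axis; with |BP| = 21.0, P = (0.5334, -17.51). BP ⟂ PH, so PH runs at -87.90°; with |PH| = 29.1, H = (1.600, -46.59). Then |NH| = |H − N| = 22.32.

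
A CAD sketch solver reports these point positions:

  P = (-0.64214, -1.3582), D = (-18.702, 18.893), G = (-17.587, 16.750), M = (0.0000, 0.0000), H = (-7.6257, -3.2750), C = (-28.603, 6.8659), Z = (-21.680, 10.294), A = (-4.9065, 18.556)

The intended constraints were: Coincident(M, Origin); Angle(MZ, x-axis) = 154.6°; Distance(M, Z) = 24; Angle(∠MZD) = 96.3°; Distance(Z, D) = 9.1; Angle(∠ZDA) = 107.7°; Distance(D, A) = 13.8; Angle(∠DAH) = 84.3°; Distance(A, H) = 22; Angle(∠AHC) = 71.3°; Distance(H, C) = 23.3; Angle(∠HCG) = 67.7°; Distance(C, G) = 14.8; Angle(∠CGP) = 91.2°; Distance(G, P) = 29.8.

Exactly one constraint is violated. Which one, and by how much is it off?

Distance(G, P) = 29.8 — off by 5.00.

M = (0.00, 0.00) ✓; MZ at 154.6° ✓; |MZ| = 24.00 ✓; ∠MZD = 96.30° ✓; |ZD| = 9.100 ✓; ∠ZDA = 107.7° ✓; |DA| = 13.80 ✓; ∠DAH = 84.30° ✓; |AH| = 22.00 ✓; ∠AHC = 71.30° ✓; |HC| = 23.30 ✓; ∠HCG = 67.70° ✓; |CG| = 14.80 ✓; ∠CGP = 91.20° ✓; |GP| = 24.80 ✗.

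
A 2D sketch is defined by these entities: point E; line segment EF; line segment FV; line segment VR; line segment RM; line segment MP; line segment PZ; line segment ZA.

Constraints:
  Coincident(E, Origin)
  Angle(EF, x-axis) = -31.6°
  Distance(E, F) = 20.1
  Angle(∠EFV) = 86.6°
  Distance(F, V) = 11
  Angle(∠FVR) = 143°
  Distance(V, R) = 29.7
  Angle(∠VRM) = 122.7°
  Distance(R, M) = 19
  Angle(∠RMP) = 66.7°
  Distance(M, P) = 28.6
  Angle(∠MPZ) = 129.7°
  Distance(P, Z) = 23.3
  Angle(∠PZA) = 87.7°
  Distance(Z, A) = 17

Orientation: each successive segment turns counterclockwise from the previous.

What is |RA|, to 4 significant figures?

24.93

E is at the origin; EF runs at -31.6° with length 20.1, so F = (17.12, -10.53). ∠EFV = 86.6° gives FV at 61.80° from the x-axis; with |FV| = 11.0, V = (22.32, -0.8378). ∠FVR = 143.0° gives VR at 98.80° from the x-axis; with |VR| = 29.7, R = (17.77, 28.51). ∠VRM = 122.7° gives RM at 156.1° from the x-axis; with |RM| = 19.0, M = (0.4033, 36.21). ∠RMP = 66.7° gives MP at -90.60° from the x-axis; with |MP| = 28.6, P = (0.1038, 7.612). ∠MPZ = 129.7° gives PZ at -40.30° from the x-axis; with |PZ| = 23.3, Z = (17.87, -7.458). ∠PZA = 87.7° gives ZA at 52.00° from the x-axis; with |ZA| = 17.0, A = (28.34, 5.938). Then |RA| = |A − R| = 24.93.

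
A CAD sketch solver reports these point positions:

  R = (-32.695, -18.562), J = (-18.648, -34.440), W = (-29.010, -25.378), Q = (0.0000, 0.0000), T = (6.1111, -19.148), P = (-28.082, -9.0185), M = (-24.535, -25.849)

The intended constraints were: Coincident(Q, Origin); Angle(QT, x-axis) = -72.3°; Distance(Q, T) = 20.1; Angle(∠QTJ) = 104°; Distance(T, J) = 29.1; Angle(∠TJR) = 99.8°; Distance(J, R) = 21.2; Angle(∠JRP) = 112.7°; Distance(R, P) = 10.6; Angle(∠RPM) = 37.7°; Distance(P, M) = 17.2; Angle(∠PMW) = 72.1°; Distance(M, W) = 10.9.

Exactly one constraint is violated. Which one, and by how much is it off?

Distance(M, W) = 10.9 — off by 6.40.

Q = (0.00, 0.00) ✓; QT at -72.30° ✓; |QT| = 20.10 ✓; ∠QTJ = 104.0° ✓; |TJ| = 29.10 ✓; ∠TJR = 99.80° ✓; |JR| = 21.20 ✓; ∠JRP = 112.7° ✓; |RP| = 10.60 ✓; ∠RPM = 37.70° ✓; |PM| = 17.20 ✓; ∠PMW = 72.09° ✓; |MW| = 4.500 ✗.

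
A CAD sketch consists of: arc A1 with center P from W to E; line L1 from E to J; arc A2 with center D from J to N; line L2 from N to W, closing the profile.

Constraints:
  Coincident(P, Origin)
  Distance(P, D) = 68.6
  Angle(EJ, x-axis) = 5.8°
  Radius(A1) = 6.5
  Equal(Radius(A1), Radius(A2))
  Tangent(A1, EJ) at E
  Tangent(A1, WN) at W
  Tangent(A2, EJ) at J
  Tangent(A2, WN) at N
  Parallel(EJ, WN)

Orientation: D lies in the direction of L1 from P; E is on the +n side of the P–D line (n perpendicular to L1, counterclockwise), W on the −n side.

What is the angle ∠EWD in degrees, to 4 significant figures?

84.59°

The slot axis is L1's direction at 5.8°, so u = (cos 5.8°, sin 5.8°) = (0.9949, 0.1011) and n = (−sin 5.8°, cos 5.8°) = (-0.1011, 0.9949). P is at the origin and D lies 68.6 along u from P, so D = 68.6·u = (68.25, 6.932). Tangency of A1 to both parallel lines with radius 6.5 puts E and W at P ± 6.5·n: E = (-0.6569, 6.467), W = (0.6569, -6.467). Then cos ∠EWD = WE·WD / (|WE||WD|), giving 84.59°.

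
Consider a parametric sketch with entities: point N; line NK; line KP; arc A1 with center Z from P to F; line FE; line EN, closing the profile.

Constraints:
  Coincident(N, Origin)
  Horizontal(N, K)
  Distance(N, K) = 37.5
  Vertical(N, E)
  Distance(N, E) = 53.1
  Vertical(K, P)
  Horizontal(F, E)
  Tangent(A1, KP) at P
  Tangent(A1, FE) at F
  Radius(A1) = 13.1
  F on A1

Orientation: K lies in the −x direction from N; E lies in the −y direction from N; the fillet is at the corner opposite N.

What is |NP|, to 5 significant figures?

54.829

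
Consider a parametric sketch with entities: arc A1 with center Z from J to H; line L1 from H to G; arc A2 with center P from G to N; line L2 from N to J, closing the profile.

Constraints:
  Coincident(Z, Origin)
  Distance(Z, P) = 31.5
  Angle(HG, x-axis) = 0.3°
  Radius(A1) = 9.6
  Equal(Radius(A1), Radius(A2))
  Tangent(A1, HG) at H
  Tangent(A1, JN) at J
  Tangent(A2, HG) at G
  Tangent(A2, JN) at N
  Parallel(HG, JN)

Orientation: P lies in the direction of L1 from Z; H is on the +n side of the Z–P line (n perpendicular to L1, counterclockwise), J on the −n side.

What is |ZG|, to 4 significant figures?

32.93

The slot axis is L1's direction at 0.3°, so u = (cos 0.3°, sin 0.3°) = (1.000, 0.005236) and n = (−sin 0.3°, cos 0.3°) = (-0.005236, 1.000). Z is at the origin and P lies 31.5 along u from Z, so P = 31.5·u = (31.50, 0.1649). Tangency of A1 to both parallel lines with radius 9.6 puts H and J at Z ± 9.6·n: H = (-0.05027, 9.600), J = (0.05027, -9.600). Equal radii place G and N the same way about P: G = P + 9.6·n = (31.45, 9.765), N = P − 9.6·n = (31.55, -9.435). Then |ZG| = |G − Z| = 32.93.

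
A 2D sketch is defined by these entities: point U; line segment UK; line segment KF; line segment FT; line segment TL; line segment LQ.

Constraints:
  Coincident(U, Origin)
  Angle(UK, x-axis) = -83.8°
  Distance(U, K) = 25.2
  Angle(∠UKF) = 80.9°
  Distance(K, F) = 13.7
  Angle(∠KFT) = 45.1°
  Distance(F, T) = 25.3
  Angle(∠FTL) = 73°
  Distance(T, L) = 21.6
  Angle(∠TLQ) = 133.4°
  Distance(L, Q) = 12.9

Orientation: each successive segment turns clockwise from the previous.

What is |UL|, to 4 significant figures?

31.82

U is at the origin; UK runs at -83.8° with length 25.2, so K = (2.722, -25.05). ∠UKF = 80.9° gives KF at 177.1° from the x-axis; with |KF| = 13.7, F = (-10.96, -24.36). ∠KFT = 45.1° gives FT at 42.20° from the x-axis; with |FT| = 25.3, T = (7.781, -7.365). ∠FTL = 73.0° gives TL at -64.80° from the x-axis; with |TL| = 21.6, L = (16.98, -26.91). Then |UL| = |L − U| = 31.82.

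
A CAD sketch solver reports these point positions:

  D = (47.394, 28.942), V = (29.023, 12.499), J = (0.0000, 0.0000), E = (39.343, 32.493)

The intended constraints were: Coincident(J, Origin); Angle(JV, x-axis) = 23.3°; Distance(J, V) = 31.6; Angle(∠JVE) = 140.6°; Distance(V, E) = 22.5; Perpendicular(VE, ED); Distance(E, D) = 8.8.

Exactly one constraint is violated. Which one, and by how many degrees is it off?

Perpendicular(VE, ED) — off by 3.50°.

J = (0.00, 0.00) ✓; JV at 23.30° ✓; |JV| = 31.60 ✓; ∠JVE = 140.6° ✓; |VE| = 22.50 ✓; ∠(VE, ED) = 86.50° ✗; |ED| = 8.799 ✓.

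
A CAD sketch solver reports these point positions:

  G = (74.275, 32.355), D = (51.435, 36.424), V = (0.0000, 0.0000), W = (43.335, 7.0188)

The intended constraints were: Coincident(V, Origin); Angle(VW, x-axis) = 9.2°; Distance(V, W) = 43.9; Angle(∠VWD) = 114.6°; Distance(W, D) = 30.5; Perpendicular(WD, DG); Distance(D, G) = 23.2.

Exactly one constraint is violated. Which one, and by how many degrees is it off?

Perpendicular(WD, DG) — off by 5.30°.

V = (0.00, 0.00) ✓; VW at 9.200° ✓; |VW| = 43.90 ✓; ∠VWD = 114.6° ✓; |WD| = 30.50 ✓; ∠(WD, DG) = 84.70° ✗; |DG| = 23.20 ✓.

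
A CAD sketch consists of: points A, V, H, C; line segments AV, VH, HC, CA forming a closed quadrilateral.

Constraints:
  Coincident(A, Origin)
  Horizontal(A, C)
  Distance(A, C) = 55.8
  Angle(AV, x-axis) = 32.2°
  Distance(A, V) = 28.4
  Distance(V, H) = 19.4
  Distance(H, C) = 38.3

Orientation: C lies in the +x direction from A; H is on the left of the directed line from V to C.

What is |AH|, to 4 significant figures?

46.61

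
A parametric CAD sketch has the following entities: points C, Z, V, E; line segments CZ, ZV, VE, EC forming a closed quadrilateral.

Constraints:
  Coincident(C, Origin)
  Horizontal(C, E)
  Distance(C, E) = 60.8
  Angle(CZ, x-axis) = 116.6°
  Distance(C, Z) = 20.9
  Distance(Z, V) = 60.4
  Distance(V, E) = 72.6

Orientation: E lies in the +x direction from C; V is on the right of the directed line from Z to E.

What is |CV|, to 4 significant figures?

40.86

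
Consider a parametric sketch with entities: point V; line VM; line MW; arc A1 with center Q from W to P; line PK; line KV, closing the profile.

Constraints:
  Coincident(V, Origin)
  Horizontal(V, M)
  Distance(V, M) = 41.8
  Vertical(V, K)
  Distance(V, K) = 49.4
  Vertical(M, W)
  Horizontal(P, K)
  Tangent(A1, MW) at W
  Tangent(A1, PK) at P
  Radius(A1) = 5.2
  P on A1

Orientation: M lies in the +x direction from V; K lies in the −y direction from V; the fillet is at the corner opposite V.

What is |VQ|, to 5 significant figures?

57.386

V is at the origin; V and M share the same y with |VM| = 41.8 and M on the +x side, so M = (41.800, 0.0000). VK is vertical with |VK| = 49.4 and K on the −y side, so K = (0.0000, -49.400). The virtual corner opposite V is at (41.800, -49.400). Tangency of A1 to MW means the radius QW is perpendicular to MW and tangency of A1 to PK means the radius QP is perpendicular to PK, with radius 5.2, so the center Q sits 5.2 in from both sides at Q = (36.600, -44.200). Then |VQ| = |Q − V| = 57.386.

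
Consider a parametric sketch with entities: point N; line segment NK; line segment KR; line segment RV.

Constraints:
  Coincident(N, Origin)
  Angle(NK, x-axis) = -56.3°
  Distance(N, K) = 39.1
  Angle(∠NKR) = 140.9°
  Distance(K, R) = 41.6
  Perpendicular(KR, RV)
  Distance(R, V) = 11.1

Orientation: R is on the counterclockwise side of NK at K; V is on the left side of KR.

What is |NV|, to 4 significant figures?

73.21

N is at the origin; NK runs at -56.3° with length 39.1, so K = 39.1·(cos -56.3°, sin -56.3°) = (21.69, -32.53). ∠NKR = 140.9°, so KR runs at -56.3° + (180° − 140.9°) = -17.20° from the x-axis; with |KR| = 41.6, R = K + 41.6·(cos -17.20°, sin -17.20°) = (61.43, -44.83). KR is perpendicular to RV; with |RV| = 11.1 on the left of KR, V = R + 11.1·(0.2957, 0.9553) = (64.72, -34.23). Then |NV| = |V − N| = 73.21.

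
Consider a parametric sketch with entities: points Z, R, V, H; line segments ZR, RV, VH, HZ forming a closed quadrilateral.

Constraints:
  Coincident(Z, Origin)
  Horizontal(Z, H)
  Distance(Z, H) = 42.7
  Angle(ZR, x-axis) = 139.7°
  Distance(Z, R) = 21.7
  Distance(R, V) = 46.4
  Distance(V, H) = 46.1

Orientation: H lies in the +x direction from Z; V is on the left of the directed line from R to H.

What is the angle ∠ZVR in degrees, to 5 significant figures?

27.140°

Checks: |RV| = 46.40 ✓; |VH| = 46.10 ✓.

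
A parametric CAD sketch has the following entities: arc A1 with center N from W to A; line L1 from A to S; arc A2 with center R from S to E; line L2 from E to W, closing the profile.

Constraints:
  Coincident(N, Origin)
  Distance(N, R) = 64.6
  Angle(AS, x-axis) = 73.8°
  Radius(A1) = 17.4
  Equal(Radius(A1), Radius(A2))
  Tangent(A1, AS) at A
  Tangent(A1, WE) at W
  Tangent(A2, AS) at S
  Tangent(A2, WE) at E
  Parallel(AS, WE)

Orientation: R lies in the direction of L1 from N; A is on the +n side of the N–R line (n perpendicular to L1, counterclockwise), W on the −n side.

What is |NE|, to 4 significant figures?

66.90

Tangency of A1 to both parallel lines with radius 17.4 puts A and W at N ± 17.4·n: A = (-16.71, 4.854), W = (16.71, -4.854). Equal radii place S and E the same way about R: S = R + 17.4·n = (1.314, 66.89), E = R − 17.4·n = (34.73, 57.18). Then |NE| = |E − N| = 66.90.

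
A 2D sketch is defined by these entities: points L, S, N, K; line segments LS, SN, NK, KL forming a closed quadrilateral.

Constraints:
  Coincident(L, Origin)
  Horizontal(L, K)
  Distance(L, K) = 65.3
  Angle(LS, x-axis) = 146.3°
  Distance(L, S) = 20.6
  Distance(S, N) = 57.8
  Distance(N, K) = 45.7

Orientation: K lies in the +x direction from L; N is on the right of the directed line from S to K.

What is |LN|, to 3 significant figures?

37.4

Checks: |SN| = 57.80 ✓; |NK| = 45.70 ✓.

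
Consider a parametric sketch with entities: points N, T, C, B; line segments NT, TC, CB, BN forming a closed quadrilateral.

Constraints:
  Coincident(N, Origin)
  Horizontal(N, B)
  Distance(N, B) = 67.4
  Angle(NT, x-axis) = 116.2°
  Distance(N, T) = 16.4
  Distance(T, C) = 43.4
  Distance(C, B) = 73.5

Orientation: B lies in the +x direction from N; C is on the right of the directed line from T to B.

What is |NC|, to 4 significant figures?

28.16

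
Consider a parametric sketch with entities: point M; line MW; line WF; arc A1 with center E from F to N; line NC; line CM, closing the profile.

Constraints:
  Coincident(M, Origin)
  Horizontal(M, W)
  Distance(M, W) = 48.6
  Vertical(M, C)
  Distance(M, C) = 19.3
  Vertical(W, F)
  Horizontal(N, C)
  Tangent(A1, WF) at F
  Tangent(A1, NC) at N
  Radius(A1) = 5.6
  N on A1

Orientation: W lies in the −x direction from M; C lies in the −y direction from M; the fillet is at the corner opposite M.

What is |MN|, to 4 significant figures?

47.13

M is at the origin; MW is horizontal with |MW| = 48.6 and W on the −x side, so W = (-48.60, 0.000). MC is vertical with |MC| = 19.3 and C on the −y side, so C = (0.000, -19.30). The virtual corner opposite M is at (-48.60, -19.30). A1 meets WF tangentially, so EF is at right angles to WF and since A1 is tangent to NC there, EN ⟂ NC, with radius 5.6, so the center E sits 5.6 in from both sides at E = (-43.00, -13.70). That places the tangent points at F = (-48.60, -13.70) on WF and N = (-43.00, -19.30) on NC. Then |MN| = |N − M| = 47.13.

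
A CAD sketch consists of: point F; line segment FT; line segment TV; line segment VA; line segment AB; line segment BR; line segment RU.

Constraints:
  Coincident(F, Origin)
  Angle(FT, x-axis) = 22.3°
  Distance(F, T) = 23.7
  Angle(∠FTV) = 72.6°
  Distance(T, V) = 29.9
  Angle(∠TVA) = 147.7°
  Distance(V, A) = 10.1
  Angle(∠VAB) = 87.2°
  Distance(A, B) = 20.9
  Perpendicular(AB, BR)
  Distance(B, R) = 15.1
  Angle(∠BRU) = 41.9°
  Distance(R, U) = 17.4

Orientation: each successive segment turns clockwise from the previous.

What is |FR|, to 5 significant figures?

11.232

F is at the origin; FT runs at 22.3° with length 23.7, so T = (21.927, 8.9931). ∠FTV = 72.6° gives TV at -85.100° from the x-axis; with |TV| = 29.9, V = (24.481, -20.798). ∠TVA = 147.7° gives VA at -117.40° from the x-axis; with |VA| = 10.1, A = (19.833, -29.765). ∠VAB = 87.2° gives AB at 149.80° from the x-axis; with |AB| = 20.9, B = (1.7701, -19.251). AB ⟂ BR, so BR runs at 59.800°; with |BR| = 15.1, R = (9.3657, -6.2009). Then |FR| = |R − F| = 11.232.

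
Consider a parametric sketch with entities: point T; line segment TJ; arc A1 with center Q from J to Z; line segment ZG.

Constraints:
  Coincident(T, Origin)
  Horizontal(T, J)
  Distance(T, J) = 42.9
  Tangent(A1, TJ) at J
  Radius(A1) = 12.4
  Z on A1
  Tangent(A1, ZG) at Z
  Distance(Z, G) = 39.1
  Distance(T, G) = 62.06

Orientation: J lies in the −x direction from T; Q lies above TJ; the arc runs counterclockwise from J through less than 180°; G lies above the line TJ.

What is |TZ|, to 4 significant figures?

33.31

T is at the origin; TJ is horizontal with |TJ| = 42.9 and J on the −x side, so J = (-42.90, 0.000). The tangent condition forces QJ to be normal to TJ, so Q = J + (0, 12.4) = (-42.90, 12.40). Since QZ ⟂ ZG (tangency), |QG| = √(12.4² + 39.1²) = 41.02 regardless of where Z sits on A1. So G lies on both circle(T, 62.06) and circle(Q, 41.02); the above-TJ intersection is G = (-33.40, 52.30). Z is the foot of the tangent from G: Z = (-30.53, 13.31).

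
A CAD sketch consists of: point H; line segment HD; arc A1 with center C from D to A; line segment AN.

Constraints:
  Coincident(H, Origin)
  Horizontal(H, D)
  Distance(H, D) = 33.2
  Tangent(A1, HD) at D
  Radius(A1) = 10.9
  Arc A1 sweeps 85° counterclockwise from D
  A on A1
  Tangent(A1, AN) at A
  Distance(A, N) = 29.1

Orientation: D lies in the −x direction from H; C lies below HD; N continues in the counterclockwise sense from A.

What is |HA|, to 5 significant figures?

45.168

Since A1 is tangent to HD there, CD ⟂ HD, so C = D + (0, -10.9) = (-33.200, -10.900). On A1, D sits at bearing 90° from C; an 85° counterclockwise sweep puts A at bearing 175°, so A = C + 10.9·(cos 175°, sin 175°) = (-44.059, -9.9500). Then |HA| = |A − H| = 45.168.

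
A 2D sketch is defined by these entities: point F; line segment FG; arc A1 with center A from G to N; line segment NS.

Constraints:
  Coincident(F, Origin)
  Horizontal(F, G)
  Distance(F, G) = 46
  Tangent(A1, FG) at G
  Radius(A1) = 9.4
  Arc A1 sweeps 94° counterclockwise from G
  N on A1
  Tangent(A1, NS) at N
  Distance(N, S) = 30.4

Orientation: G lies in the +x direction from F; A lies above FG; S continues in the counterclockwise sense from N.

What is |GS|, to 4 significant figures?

41.03

On A1, G sits at bearing -90° from A; a 94° counterclockwise sweep puts N at bearing 4°, so N = A + 9.4·(cos 4°, sin 4°) = (55.38, 10.06). Tangency of A1 to NS means the radius AN is perpendicular to NS, so NS runs along (−sin 4°, cos 4°); with |NS| = 30.4, S = (53.26, 40.38). Then |GS| = |S − G| = 41.03.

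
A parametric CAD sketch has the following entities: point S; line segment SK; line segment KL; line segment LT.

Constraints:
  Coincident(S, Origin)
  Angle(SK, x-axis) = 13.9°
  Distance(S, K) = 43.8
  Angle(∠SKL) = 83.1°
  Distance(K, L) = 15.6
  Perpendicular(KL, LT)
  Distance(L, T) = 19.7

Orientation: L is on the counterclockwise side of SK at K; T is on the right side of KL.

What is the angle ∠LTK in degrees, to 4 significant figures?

38.37°

S is at the origin; SK runs at 13.9° with length 43.8, so K = 43.8·(cos 13.9°, sin 13.9°) = (42.52, 10.52). ∠SKL = 83.1°, so KL runs at 13.9° + (180° − 83.1°) = 110.8° from the x-axis; with |KL| = 15.6, L = K + 15.6·(cos 110.8°, sin 110.8°) = (36.98, 25.11). The perpendicularity gives LT at right angles to KL; with |LT| = 19.7 on the right of KL, T = L + 19.7·(0.9348, 0.3551) = (55.39, 32.10). Then cos ∠LTK = TL·TK / (|TL||TK|), giving 38.37°.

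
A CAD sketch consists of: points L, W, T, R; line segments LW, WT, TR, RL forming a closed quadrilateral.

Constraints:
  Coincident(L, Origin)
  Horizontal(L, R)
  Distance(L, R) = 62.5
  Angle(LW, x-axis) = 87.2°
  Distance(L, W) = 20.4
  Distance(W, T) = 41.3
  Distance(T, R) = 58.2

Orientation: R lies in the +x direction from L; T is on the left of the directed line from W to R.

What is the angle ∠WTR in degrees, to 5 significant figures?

79.269°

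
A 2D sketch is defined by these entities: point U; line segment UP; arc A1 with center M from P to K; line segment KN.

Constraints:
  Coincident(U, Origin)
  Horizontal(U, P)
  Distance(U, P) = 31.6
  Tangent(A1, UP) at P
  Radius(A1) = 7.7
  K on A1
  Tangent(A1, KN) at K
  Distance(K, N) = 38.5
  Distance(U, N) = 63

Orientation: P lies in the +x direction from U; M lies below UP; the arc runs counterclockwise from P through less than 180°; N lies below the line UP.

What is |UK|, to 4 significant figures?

27.48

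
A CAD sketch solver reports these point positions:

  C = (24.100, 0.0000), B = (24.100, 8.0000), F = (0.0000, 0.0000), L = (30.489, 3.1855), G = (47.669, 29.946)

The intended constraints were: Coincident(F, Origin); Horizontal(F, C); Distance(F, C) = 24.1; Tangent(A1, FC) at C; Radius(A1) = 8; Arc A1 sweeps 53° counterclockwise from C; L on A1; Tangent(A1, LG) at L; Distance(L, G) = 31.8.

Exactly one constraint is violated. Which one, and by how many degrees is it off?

Tangent(A1, LG) at L — off by 4.30°.

F = (0.00, 0.00) ✓; F.y = 0.00, C.y = 0.00 ✓; |FC| = 24.10 ✓; ∠(BC, CF) = 90.00° ✓; |BC| = 8.000 ✓; bearing(B→L) − bearing(B→C) = 53.00° ✓; |BL| = 8.000 ✓; ∠(BL, LG) = 85.70° ✗; |LG| = 31.80 ✓.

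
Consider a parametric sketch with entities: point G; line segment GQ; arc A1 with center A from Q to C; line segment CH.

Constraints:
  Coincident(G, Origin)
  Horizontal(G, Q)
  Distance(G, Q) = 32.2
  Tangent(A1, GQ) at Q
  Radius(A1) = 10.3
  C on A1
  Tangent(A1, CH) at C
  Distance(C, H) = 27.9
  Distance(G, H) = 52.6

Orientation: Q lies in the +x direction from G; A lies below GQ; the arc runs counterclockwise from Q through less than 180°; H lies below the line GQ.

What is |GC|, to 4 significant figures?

27.02

Checks: G = (0.00, 0.00) ✓; G.y = 0.00, Q.y = 0.00 ✓; |AC| = 10.30 ✓; ∠(AC, CH) = 90.00° ✓; |CH| = 27.90 ✓; |GH| = 52.60 ✓.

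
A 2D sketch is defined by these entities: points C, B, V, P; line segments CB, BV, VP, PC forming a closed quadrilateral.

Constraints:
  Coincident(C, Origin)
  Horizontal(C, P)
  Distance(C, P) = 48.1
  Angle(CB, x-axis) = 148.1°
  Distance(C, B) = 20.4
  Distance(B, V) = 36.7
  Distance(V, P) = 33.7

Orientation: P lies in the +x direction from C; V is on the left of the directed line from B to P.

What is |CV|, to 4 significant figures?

25.27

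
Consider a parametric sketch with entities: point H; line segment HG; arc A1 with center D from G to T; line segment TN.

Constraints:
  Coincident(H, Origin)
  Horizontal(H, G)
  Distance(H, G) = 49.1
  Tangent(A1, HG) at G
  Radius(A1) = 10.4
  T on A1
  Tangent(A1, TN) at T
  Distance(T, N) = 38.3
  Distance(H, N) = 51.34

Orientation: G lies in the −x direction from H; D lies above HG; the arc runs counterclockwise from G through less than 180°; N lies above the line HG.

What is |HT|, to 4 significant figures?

39.87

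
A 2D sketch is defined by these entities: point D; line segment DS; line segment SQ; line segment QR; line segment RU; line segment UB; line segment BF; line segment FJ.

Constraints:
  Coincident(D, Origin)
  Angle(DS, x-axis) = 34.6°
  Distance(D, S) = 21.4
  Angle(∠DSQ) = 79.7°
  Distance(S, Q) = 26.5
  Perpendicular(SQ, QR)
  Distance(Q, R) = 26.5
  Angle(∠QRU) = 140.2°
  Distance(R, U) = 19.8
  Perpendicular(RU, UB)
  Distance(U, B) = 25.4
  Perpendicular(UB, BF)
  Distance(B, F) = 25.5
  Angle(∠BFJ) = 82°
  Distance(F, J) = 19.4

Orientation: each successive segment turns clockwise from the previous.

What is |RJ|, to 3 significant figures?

6.88

UB is perpendicular to BF, so BF runs at -15.5°; with |BF| = 25.5, F = (16.6, 0.0475). ∠BFJ = 82.0° gives FJ at -114° from the x-axis; with |FJ| = 19.4, J = (8.91, -17.7). Then |RJ| = |J − R| = 6.88.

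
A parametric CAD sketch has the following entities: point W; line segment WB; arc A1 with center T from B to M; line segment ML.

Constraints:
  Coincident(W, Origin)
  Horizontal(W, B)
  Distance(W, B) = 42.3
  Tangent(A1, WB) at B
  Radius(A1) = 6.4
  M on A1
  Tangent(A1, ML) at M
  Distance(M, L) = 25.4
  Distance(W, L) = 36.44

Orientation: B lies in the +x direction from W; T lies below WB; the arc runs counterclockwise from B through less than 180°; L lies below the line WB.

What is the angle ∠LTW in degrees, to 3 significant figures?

58.0°

W is at the origin; WB is horizontal with |WB| = 42.3 and B on the +x side, so B = (42.3, 0.00). Tangency of A1 to WB means the radius TB is perpendicular to WB, so T = B + (0, -6.4) = (42.3, -6.40). Since TM ⟂ ML (tangency), |TL| = √(6.4² + 25.4²) = 26.2 regardless of where M sits on A1. So L lies on both circle(W, 36.44) and circle(T, 26.2); the below-WB intersection is L = (25.2, -26.3). M is the foot of the tangent from L: M = (36.6, -3.55).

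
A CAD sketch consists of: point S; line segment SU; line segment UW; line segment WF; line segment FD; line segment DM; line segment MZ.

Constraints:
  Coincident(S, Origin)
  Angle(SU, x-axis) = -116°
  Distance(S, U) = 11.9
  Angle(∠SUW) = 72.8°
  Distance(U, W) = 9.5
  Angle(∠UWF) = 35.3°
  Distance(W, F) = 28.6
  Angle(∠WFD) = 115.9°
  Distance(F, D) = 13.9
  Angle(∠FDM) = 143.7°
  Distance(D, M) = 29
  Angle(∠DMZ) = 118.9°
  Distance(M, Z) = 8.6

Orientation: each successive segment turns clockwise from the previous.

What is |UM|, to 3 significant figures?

41.6

S is at the origin; SU runs at -116.0° with length 11.9, so U = (-5.22, -10.7). ∠SUW = 72.8° gives UW at 137° from the x-axis; with |UW| = 9.5, W = (-12.1, -4.19). ∠UWF = 35.3° gives WF at -7.90° from the x-axis; with |WF| = 28.6, F = (16.2, -8.12). ∠WFD = 115.9° gives FD at -72.0° from the x-axis; with |FD| = 13.9, D = (20.5, -21.3). ∠FDM = 143.7° gives DM at -108° from the x-axis; with |DM| = 29.0, M = (11.4, -48.9). Then |UM| = |M − U| = 41.6.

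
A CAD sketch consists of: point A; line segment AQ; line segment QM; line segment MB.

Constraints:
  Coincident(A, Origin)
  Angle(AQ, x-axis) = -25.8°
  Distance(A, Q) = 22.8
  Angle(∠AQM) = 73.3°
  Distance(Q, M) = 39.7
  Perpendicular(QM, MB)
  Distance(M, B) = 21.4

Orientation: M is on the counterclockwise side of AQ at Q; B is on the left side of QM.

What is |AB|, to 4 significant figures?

33.15

A is at the origin; AQ runs at -25.8° with length 22.8, so Q = 22.8·(cos -25.8°, sin -25.8°) = (20.53, -9.923). ∠AQM = 73.3°, so QM runs at -25.8° + (180° − 73.3°) = 80.90° from the x-axis; with |QM| = 39.7, M = Q + 39.7·(cos 80.90°, sin 80.90°) = (26.81, 29.28). QM ⟂ MB; with |MB| = 21.4 on the left of QM, B = M + 21.4·(-0.9874, 0.1582) = (5.675, 32.66). Then |AB| = |B − A| = 33.15.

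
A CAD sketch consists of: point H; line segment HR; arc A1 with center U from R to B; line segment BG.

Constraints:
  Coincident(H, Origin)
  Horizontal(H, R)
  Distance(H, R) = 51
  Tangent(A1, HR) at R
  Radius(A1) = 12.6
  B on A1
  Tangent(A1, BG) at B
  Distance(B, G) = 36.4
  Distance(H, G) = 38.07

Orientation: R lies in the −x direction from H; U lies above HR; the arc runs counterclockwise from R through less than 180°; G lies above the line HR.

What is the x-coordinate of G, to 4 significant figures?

-18.50

Checks: |UB| = 12.60 ✓; ∠(UB, BG) = 90.00° ✓; |BG| = 36.40 ✓; |HG| = 38.07 ✓.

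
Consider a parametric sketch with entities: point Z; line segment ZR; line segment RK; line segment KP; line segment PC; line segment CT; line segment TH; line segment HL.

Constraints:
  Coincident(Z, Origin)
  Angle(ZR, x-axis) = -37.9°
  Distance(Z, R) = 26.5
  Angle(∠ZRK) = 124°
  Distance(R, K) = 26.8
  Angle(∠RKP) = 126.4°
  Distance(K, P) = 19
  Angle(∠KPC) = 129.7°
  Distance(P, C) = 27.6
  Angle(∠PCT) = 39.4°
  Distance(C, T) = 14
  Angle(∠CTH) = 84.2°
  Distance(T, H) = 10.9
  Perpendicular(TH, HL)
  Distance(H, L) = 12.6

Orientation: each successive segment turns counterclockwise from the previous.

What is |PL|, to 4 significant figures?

22.42

Z is at the origin; ZR runs at -37.9° with length 26.5, so R = (20.91, -16.28). ∠ZRK = 124.0° gives RK at 18.10° from the x-axis; with |RK| = 26.8, K = (46.38, -7.952). ∠RKP = 126.4° gives KP at 71.70° from the x-axis; with |KP| = 19.0, P = (52.35, 10.09). ∠KPC = 129.7° gives PC at 122.0° from the x-axis; with |PC| = 27.6, C = (37.72, 33.49). ∠PCT = 39.4° gives CT at -97.40° from the x-axis; with |CT| = 14.0, T = (35.92, 19.61). ∠CTH = 84.2° gives TH at -1.600° from the x-axis; with |TH| = 10.9, H = (46.82, 19.31). The perpendicularity gives HL at right angles to TH, so HL runs at 88.40°; with |HL| = 12.6, L = (47.17, 31.90). Then |PL| = |L − P| = 22.42.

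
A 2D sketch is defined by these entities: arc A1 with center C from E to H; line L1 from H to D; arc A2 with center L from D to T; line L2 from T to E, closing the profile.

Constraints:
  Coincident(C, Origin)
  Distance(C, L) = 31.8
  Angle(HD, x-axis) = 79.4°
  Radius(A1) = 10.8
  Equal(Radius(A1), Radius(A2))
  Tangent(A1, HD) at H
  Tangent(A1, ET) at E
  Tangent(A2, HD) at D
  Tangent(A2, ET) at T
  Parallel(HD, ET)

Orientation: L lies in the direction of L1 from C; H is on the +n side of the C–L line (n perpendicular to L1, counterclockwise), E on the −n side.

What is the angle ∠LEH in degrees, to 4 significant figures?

71.24°

C is at the origin and L lies 31.8 along u from C, so L = 31.8·u = (5.850, 31.26). Tangency of A1 to both parallel lines with radius 10.8 puts H and E at C ± 10.8·n: H = (-10.62, 1.987), E = (10.62, -1.987). Then cos ∠LEH = EL·EH / (|EL||EH|), giving 71.24°.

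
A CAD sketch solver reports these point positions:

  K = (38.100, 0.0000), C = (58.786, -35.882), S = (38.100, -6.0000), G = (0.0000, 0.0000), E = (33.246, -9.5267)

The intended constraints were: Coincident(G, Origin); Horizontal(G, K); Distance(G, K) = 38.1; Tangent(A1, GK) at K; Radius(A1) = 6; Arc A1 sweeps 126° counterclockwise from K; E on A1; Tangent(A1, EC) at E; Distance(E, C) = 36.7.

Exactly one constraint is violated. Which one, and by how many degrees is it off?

Tangent(A1, EC) at E — off by 8.10°.

G = (0.00, 0.00) ✓; G.y = 0.00, K.y = 0.00 ✓; |GK| = 38.10 ✓; ∠(SK, KG) = 90.00° ✓; |SK| = 6.000 ✓; bearing(S→E) − bearing(S→K) = 126.0° ✓; |SE| = 6.000 ✓; ∠(SE, EC) = 81.90° ✗; |EC| = 36.70 ✓.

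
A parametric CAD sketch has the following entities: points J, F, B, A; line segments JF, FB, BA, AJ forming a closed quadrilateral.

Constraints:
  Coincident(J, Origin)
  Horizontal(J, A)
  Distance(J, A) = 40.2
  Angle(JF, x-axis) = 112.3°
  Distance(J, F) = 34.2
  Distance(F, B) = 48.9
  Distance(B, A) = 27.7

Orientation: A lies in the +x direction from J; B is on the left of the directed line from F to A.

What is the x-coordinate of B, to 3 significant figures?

35.7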